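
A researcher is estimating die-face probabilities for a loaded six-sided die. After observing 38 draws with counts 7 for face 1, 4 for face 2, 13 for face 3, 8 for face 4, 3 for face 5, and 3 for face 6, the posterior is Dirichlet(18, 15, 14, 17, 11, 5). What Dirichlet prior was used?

For a Dirichlet(α) prior with multinomial counts c, the posterior is Dirichlet(α + c) componentwise.
Subtract each count from the matching posterior parameter: 18−7=11, 15−4=11, 14−13=1, 17−8=9, 11−3=8, 5−3=2.

Dirichlet(11, 11, 1, 9, 8, 2)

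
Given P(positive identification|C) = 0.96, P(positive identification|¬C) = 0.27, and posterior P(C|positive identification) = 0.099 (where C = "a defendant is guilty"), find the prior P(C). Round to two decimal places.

P(C) = 0.03

Bayes' rule in odds form gives O(C|E) = O(C)·[P(E|C)/P(E|¬C)], hence O(C) = O(C|E)/LR.
Posterior odds = 0.099/(1−0.099) = 0.1099. LR = 0.96/0.27 = 3.5556.
Prior odds = 0.1099/3.5556 = 0.0309, so P(C) = 0.0309/(1+0.0309) ≈ 0.03.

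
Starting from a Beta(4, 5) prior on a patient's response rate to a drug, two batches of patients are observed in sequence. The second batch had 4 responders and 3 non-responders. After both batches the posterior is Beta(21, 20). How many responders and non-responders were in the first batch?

13 responders and 12 non-responders

Because Beta–binomial updating is additive in the counts, the combined data contributed (α_post−α_prior, β_post−β_prior) successes and failures.
Total across both batches: 21−4=17 responders, 20−5=15 non-responders.
Subtract the second batch: 17−4=13 responders and 15−3=12 non-responders.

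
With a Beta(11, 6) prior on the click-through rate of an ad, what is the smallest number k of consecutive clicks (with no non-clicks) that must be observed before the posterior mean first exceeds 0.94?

k = 84

After k clicks and 0 non-clicks the posterior is Beta(11+k, 6), with mean (11+k)/(11+6+k).
Set (11+k)/(17+k) > 0.94 and solve: k > (0.94·17 − 11)/(1 − 0.94) = 83.000.
The smallest integer exceeding 83.000 is 84, and checking k=84: (95)/(101) = 0.9406 > 0.94.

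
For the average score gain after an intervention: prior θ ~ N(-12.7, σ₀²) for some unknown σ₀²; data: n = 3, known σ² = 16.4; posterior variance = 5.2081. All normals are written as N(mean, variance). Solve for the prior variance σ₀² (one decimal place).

Posterior precision equals prior precision plus data precision: 1/σ_n² = 1/σ₀² + n/σ².
So 1/σ₀² = 1/5.2081 − 3/16.4 = 0.192009 − 0.182927 = 0.009082.
Hence σ₀² = 1/0.009082 ≈ 110.1.

σ₀² = 110.1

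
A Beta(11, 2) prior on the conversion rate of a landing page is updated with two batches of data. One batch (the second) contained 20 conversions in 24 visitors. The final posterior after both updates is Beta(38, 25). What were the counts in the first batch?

Sequential conjugate updates are equivalent to a single update on the pooled data, so total successes = posterior α − prior α and total failures = posterior β − prior β.
Total across both batches: 38−11=27 conversions, 25−2=23 bounces.
Subtract the second batch: 27−20=7 conversions and 23−4=19 bounces.

7 conversions and 19 bounces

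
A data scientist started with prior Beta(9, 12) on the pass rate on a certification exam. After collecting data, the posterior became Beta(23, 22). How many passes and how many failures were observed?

A Beta(α, β) prior with s successes and f failures in binomial data gives a Beta(α+s, β+f) posterior.
Match parameters: s=23−9=14, f=22−12=10.

14 passes and 10 failures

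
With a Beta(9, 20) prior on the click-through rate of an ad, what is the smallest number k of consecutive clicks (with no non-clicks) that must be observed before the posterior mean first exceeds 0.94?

k = 305

After k clicks and 0 non-clicks the posterior is Beta(9+k, 20), with mean (9+k)/(9+20+k).
Set (9+k)/(29+k) > 0.94 and solve: k > (0.94·29 − 9)/(1 − 0.94) = 304.333.
The smallest integer exceeding 304.333 is 305.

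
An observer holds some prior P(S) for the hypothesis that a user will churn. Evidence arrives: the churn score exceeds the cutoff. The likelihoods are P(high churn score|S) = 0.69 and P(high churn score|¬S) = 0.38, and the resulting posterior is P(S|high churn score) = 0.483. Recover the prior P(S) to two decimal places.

In odds form, posterior odds = prior odds × likelihood ratio, so prior odds = posterior odds ÷ LR.
Posterior odds = 0.483/(1−0.483) = 0.9342. LR = 0.69/0.38 = 1.8158.
Prior odds = 0.9342/1.8158 = 0.5145, so P(S) = 0.5145/(1+0.5145) ≈ 0.34.

P(S) = 0.34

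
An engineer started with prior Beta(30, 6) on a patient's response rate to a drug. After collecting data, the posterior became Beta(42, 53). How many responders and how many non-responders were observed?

12 responders and 47 non-responders

Beta is conjugate to the binomial likelihood: posterior = Beta(a+s, b+f).
So s = 42 − 30 = 12 and f = 53 − 6 = 47.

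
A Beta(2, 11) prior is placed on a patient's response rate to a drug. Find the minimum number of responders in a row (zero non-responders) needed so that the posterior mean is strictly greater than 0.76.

k = 33

After k responders and 0 non-responders the posterior is Beta(2+k, 11), with mean (2+k)/(2+11+k).
Set (2+k)/(13+k) > 0.76 and solve: k > (0.76·13 − 2)/(1 − 0.76) = 32.833.
The smallest integer exceeding 32.833 is 33, and checking k=33: (35)/(46) = 0.7609 > 0.76.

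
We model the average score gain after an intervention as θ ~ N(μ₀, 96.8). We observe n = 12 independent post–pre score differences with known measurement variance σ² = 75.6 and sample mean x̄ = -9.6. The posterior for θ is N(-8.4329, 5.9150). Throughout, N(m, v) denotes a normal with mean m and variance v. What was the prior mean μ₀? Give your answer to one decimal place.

With known observation variance, the Normal–Normal posterior has precision τ_n = τ₀ + n/σ² and mean μ_n = (τ₀μ₀ + (n/σ²)x̄)/τ_n.
Here τ₀ = 1/96.8 = 0.010331 and τ_data = 12/75.6 = 0.158730, so τ_n = 0.169061.
Rearranging for μ₀: μ₀ = (μ_n·τ_n − τ_data·x̄)/τ₀ = (-8.4329·0.169061 − 0.158730·-9.6) / 0.010331 = 0.098133/0.010331 ≈ 9.5.

μ₀ = 9.5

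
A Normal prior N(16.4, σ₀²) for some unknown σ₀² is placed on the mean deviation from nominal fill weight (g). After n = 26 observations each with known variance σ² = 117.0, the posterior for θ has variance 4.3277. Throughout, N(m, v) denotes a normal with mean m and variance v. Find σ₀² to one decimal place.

σ₀² = 113.0

Posterior precision equals prior precision plus data precision: 1/σ_n² = 1/σ₀² + n/σ².
So 1/σ₀² = 1/4.3277 − 26/117.0 = 0.231070 − 0.222222 = 0.008848.
Hence σ₀² = 1/0.008848 ≈ 113.0.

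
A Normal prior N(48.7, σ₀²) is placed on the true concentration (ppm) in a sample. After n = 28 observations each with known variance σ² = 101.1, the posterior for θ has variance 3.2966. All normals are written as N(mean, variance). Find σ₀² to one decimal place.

Posterior precision equals prior precision plus data precision: 1/σ_n² = 1/σ₀² + n/σ².
So 1/σ₀² = 1/3.2966 − 28/101.1 = 0.303343 − 0.276954 = 0.026389.
Hence σ₀² = 1/0.026389 ≈ 37.9.

σ₀² = 37.9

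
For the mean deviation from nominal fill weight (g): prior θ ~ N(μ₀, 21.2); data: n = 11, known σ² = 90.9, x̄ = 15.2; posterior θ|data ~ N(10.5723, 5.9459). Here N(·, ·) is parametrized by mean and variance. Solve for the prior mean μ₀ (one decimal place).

The posterior mean is a precision-weighted average: μ_n = (τ₀μ₀ + τ_data·x̄)/(τ₀+τ_data), with τ₀=1/σ₀² and τ_data=n/σ².
Here τ₀ = 1/21.2 = 0.047170 and τ_data = 11/90.9 = 0.121012, so τ_n = 0.168182.
Rearranging for μ₀: μ₀ = (μ_n·τ_n − τ_data·x̄)/τ₀ = (10.5723·0.168182 − 0.121012·15.2) / 0.047170 = -0.061312/0.047170 ≈ -1.3.

μ₀ = -1.3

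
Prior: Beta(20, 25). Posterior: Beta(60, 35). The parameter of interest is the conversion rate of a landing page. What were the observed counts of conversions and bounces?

A Beta(α, β) prior with s successes and f failures in binomial data gives a Beta(α+s, β+f) posterior.
So s = 60 − 20 = 40 and f = 35 − 25 = 10.

40 conversions and 10 bounces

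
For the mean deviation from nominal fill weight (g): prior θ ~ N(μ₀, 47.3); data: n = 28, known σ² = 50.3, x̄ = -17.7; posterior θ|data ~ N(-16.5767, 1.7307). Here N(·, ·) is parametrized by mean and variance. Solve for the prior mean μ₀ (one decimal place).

With known observation variance, the Normal–Normal posterior has precision τ_n = τ₀ + n/σ² and mean μ_n = (τ₀μ₀ + (n/σ²)x̄)/τ_n.
Here τ₀ = 1/47.3 = 0.021142 and τ_data = 28/50.3 = 0.556660, so τ_n = 0.577802.
Rearranging for μ₀: μ₀ = (μ_n·τ_n − τ_data·x̄)/τ₀ = (-16.5767·0.577802 − 0.556660·-17.7) / 0.021142 = 0.274832/0.021142 ≈ 13.0.

μ₀ = 13.0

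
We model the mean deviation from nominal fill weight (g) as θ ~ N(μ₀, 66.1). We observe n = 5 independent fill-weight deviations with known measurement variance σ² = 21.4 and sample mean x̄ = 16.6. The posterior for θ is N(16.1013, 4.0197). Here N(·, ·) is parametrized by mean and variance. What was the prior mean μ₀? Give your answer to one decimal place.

The posterior mean is a precision-weighted average: μ_n = (τ₀μ₀ + τ_data·x̄)/(τ₀+τ_data), with τ₀=1/σ₀² and τ_data=n/σ².
Here τ₀ = 1/66.1 = 0.015129 and τ_data = 5/21.4 = 0.233645, so τ_n = 0.248774.
Rearranging for μ₀: μ₀ = (μ_n·τ_n − τ_data·x̄)/τ₀ = (16.1013·0.248774 − 0.233645·16.6) / 0.015129 = 0.127078/0.015129 ≈ 8.4.

μ₀ = 8.4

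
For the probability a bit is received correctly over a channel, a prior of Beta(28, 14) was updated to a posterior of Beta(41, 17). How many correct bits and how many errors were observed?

A Beta(α, β) prior with s successes and f failures in binomial data gives a Beta(α+s, β+f) posterior.
Match parameters: s=41−28=13, f=17−14=3.

13 correct bits and 3 errors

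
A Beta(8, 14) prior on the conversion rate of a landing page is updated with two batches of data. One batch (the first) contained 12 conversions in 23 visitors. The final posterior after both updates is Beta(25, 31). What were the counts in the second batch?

5 conversions and 6 bounces

Sequential conjugate updates are equivalent to a single update on the pooled data, so total successes = posterior α − prior α and total failures = posterior β − prior β.
Total across both batches: 25−8=17 conversions, 31−14=17 bounces.
Subtract the first batch: 17−12=5 conversions and 17−11=6 bounces.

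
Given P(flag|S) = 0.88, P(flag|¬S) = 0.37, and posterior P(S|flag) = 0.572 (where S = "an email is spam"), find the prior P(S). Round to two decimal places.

P(S) = 0.36

In odds form, posterior odds = prior odds × likelihood ratio, so prior odds = posterior odds ÷ LR.
Posterior odds = 0.572/(1−0.572) = 1.3364. LR = 0.88/0.37 = 2.3784.
Prior odds = 1.3364/2.3784 = 0.5619, so P(S) = 0.5619/(1+0.5619) ≈ 0.36.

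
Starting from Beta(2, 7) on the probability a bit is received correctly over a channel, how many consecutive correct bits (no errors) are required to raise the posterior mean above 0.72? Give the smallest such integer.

After k correct bits and 0 errors the posterior is Beta(2+k, 7), with mean (2+k)/(2+7+k).
Set (2+k)/(9+k) > 0.72 and solve: k > (0.72·9 − 2)/(1 − 0.72) = 16.000.
The smallest integer exceeding 16.000 is 17, and checking k=17: (19)/(26) = 0.7308 > 0.72.

k = 17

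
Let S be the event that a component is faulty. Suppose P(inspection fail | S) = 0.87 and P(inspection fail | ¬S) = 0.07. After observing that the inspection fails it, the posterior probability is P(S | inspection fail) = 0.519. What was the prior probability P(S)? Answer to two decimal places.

P(S) = 0.08

In odds form, posterior odds = prior odds × likelihood ratio, so prior odds = posterior odds ÷ LR.
Posterior odds = 0.519/(1−0.519) = 1.0790. LR = 0.87/0.07 = 12.4286.
Prior odds = 1.0790/12.4286 = 0.0868, so P(S) = 0.0868/(1+0.0868) ≈ 0.08.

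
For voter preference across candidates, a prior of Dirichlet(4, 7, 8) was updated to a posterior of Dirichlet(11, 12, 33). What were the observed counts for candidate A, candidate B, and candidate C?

counts (7, 5, 25)

For a Dirichlet(α) prior with multinomial counts c, the posterior is Dirichlet(α + c) componentwise.
Counts are posterior − prior componentwise: 11−4=7, 12−7=5, 33−8=25.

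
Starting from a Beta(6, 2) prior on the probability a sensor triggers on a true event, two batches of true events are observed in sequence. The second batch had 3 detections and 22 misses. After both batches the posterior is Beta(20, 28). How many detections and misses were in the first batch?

11 detections and 4 misses

Because Beta–binomial updating is additive in the counts, the combined data contributed (α_post−α_prior, β_post−β_prior) successes and failures.
Total across both batches: 20−6=14 detections, 28−2=26 misses.
Subtract the second batch: 14−3=11 detections and 26−22=4 misses.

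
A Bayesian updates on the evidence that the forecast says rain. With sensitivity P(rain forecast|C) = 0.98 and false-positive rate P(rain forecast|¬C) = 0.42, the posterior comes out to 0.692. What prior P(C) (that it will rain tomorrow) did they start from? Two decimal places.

P(C) = 0.49

Bayes' rule in odds form gives O(C|E) = O(C)·[P(E|C)/P(E|¬C)], hence O(C) = O(C|E)/LR.
Posterior odds = 0.692/(1−0.692) = 2.2468. LR = 0.98/0.42 = 2.3333.
Prior odds = 2.2468/2.3333 = 0.9629, so P(C) = 0.9629/(1+0.9629) ≈ 0.49.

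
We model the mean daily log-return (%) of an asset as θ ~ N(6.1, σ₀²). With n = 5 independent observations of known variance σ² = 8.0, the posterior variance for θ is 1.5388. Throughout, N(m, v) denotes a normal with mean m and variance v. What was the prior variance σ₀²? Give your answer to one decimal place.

Posterior precision equals prior precision plus data precision: 1/σ_n² = 1/σ₀² + n/σ².
So 1/σ₀² = 1/1.5388 − 5/8.0 = 0.649857 − 0.625000 = 0.024857.
Hence σ₀² = 1/0.024857 ≈ 40.2.

σ₀² = 40.2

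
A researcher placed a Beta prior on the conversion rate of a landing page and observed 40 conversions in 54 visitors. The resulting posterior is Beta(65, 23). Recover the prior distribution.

Beta(25, 9)

A Beta(α, β) prior with s successes and f failures in binomial data gives a Beta(α+s, β+f) posterior.
Subtract the data counts: 65−40=25, 23−14=9.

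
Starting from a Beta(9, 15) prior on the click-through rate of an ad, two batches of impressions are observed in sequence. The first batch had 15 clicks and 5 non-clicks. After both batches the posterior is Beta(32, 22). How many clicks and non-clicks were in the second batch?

8 clicks and 2 non-clicks

Because Beta–binomial updating is additive in the counts, the combined data contributed (α_post−α_prior, β_post−β_prior) successes and failures.
Total across both batches: 32−9=23 clicks, 22−15=7 non-clicks.
Subtract the first batch: 23−15=8 clicks and 7−5=2 non-clicks.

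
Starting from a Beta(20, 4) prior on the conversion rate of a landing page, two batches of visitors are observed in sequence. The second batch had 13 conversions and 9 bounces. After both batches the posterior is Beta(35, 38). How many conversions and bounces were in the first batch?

2 conversions and 25 bounces

Because Beta–binomial updating is additive in the counts, the combined data contributed (α_post−α_prior, β_post−β_prior) successes and failures.
Total across both batches: 35−20=15 conversions, 38−4=34 bounces.
Subtract the second batch: 15−13=2 conversions and 34−9=25 bounces.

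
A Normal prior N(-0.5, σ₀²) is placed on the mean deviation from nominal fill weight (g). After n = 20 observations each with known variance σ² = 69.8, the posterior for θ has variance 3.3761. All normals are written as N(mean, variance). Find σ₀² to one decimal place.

For the Normal–Normal model with known σ², precisions add: τ_n = τ₀ + n/σ².
So 1/σ₀² = 1/3.3761 − 20/69.8 = 0.296200 − 0.286533 = 0.009667.
Hence σ₀² = 1/0.009667 ≈ 103.4.

σ₀² = 103.4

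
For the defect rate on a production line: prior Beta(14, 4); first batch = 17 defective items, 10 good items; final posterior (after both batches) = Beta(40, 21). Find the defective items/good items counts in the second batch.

9 defective items and 7 good items

Because Beta–binomial updating is additive in the counts, the combined data contributed (α_post−α_prior, β_post−β_prior) successes and failures.
Total across both batches: 40−14=26 defective items, 21−4=17 good items.
Subtract the first batch: 26−17=9 defective items and 17−10=7 good items.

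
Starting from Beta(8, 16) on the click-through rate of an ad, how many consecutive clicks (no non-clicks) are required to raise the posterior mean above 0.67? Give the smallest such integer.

k = 25

After k clicks and 0 non-clicks the posterior is Beta(8+k, 16), with mean (8+k)/(8+16+k).
Set (8+k)/(24+k) > 0.67 and solve: k > (0.67·24 − 8)/(1 − 0.67) = 24.485.
The smallest integer exceeding 24.485 is 25, and checking k=25: (33)/(49) = 0.6735 > 0.67.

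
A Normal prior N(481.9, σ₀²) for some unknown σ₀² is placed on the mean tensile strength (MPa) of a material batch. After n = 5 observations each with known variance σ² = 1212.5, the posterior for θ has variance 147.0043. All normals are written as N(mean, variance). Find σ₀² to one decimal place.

σ₀² = 373.3

For the Normal–Normal model with known σ², precisions add: τ_n = τ₀ + n/σ².
So 1/σ₀² = 1/147.0043 − 5/1212.5 = 0.006803 − 0.004124 = 0.002679.
Hence σ₀² = 1/0.002679 ≈ 373.3.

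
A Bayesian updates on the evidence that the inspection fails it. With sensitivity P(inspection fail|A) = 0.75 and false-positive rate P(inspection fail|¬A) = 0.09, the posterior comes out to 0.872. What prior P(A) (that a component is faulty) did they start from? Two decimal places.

Bayes' rule in odds form gives O(A|E) = O(A)·[P(E|A)/P(E|¬A)], hence O(A) = O(A|E)/LR.
Posterior odds = 0.872/(1−0.872) = 6.8125. LR = 0.75/0.09 = 8.3333.
Prior odds = 6.8125/8.3333 = 0.8175, so P(A) = 0.8175/(1+0.8175) ≈ 0.45.

P(A) = 0.45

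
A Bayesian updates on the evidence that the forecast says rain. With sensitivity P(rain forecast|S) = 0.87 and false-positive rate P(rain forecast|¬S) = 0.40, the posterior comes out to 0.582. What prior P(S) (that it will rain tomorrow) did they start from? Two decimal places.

Bayes' rule in odds form gives O(S|E) = O(S)·[P(E|S)/P(E|¬S)], hence O(S) = O(S|E)/LR.
Posterior odds = 0.582/(1−0.582) = 1.3923. LR = 0.87/0.40 = 2.1750.
Prior odds = 1.3923/2.1750 = 0.6401, so P(S) = 0.6401/(1+0.6401) ≈ 0.39.

P(S) = 0.39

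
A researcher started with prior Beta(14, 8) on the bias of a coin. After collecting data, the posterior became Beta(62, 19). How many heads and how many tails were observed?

48 heads and 11 tails

Under Beta–binomial conjugacy the posterior parameters are (a+s, b+f).
Match parameters: s=62−14=48, f=19−8=11.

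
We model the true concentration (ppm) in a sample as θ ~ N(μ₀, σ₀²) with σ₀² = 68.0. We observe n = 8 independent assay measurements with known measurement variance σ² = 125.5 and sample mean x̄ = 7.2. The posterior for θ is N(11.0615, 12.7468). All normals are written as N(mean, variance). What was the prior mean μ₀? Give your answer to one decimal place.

With known observation variance, the Normal–Normal posterior has precision τ_n = τ₀ + n/σ² and mean μ_n = (τ₀μ₀ + (n/σ²)x̄)/τ_n.
Here τ₀ = 1/68.0 = 0.014706 and τ_data = 8/125.5 = 0.063745, so τ_n = 0.078451.
Rearranging for μ₀: μ₀ = (μ_n·τ_n − τ_data·x̄)/τ₀ = (11.0615·0.078451 − 0.063745·7.2) / 0.014706 = 0.408822/0.014706 ≈ 27.8.

μ₀ = 27.8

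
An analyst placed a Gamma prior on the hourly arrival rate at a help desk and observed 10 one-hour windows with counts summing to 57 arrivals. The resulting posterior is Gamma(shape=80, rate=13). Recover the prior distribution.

Gamma(shape=23, rate=3)

A Gamma(α, β) prior (rate parametrization) on a Poisson rate with n observations summing to S gives posterior Gamma(α+S, β+n).
So α = 80 − 57 = 23 and β = 13 − 10 = 3.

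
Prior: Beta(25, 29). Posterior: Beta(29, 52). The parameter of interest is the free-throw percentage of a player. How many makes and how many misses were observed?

A Beta(a, b) prior with s successes and f failures in binomial data gives a Beta(a+s, b+f) posterior.
Match parameters: s=29−25=4, f=52−29=23.

4 makes and 23 misses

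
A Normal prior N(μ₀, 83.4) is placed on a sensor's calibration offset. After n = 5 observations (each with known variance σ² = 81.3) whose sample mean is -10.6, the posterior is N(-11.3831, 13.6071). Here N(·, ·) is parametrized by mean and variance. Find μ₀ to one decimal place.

μ₀ = -15.4

With known observation variance, the Normal–Normal posterior has precision τ_n = τ₀ + n/σ² and mean μ_n = (τ₀μ₀ + (n/σ²)x̄)/τ_n.
Here τ₀ = 1/83.4 = 0.011990 and τ_data = 5/81.3 = 0.061501, so τ_n = 0.073491.
Rearranging for μ₀: μ₀ = (μ_n·τ_n − τ_data·x̄)/τ₀ = (-11.3831·0.073491 − 0.061501·-10.6) / 0.011990 = -0.184645/0.011990 ≈ -15.4.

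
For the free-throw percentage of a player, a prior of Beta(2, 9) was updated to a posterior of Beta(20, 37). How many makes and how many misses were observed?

18 makes and 28 misses

A Beta(α, β) prior with s successes and f failures in binomial data gives a Beta(α+s, β+f) posterior.
Match parameters: s=20−2=18, f=37−9=28.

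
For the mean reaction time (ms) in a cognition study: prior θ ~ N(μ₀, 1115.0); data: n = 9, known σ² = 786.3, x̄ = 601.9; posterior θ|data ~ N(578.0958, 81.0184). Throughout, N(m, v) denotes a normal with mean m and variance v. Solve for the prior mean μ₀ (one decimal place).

μ₀ = 274.3

The posterior mean is a precision-weighted average: μ_n = (τ₀μ₀ + τ_data·x̄)/(τ₀+τ_data), with τ₀=1/σ₀² and τ_data=n/σ².
Here τ₀ = 1/1115.0 = 0.000897 and τ_data = 9/786.3 = 0.011446, so τ_n = 0.012343.
Rearranging for μ₀: μ₀ = (μ_n·τ_n − τ_data·x̄)/τ₀ = (578.0958·0.012343 − 0.011446·601.9) / 0.000897 = 0.246089/0.000897 ≈ 274.3.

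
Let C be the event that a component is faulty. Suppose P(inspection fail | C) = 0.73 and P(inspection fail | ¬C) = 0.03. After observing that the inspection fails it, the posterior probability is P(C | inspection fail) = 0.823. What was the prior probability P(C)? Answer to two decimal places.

Bayes' rule in odds form gives O(C|E) = O(C)·[P(E|C)/P(E|¬C)], hence O(C) = O(C|E)/LR.
Posterior odds = 0.823/(1−0.823) = 4.6497. LR = 0.73/0.03 = 24.3333.
Prior odds = 4.6497/24.3333 = 0.1911, so P(C) = 0.1911/(1+0.1911) ≈ 0.16.

P(C) = 0.16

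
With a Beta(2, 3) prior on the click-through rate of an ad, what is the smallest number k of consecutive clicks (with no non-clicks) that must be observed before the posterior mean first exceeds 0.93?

After k clicks and 0 non-clicks the posterior is Beta(2+k, 3), with mean (2+k)/(2+3+k).
Set (2+k)/(5+k) > 0.93 and solve: k > (0.93·5 − 2)/(1 − 0.93) = 37.857.
The smallest integer exceeding 37.857 is 38.

k = 38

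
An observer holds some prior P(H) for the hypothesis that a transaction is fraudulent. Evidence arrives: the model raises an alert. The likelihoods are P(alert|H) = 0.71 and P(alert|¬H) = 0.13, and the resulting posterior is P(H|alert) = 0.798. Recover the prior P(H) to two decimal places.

In odds form, posterior odds = prior odds × likelihood ratio, so prior odds = posterior odds ÷ LR.
Posterior odds = 0.798/(1−0.798) = 3.9505. LR = 0.71/0.13 = 5.4615.
Prior odds = 3.9505/5.4615 = 0.7233, so P(H) = 0.7233/(1+0.7233) ≈ 0.42.

P(H) = 0.42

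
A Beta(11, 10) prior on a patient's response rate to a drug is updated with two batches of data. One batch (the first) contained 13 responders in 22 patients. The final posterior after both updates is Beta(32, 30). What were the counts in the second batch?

8 responders and 11 non-responders

Because Beta–binomial updating is additive in the counts, the combined data contributed (α_post−α_prior, β_post−β_prior) successes and failures.
Total across both batches: 32−11=21 responders, 30−10=20 non-responders.
Subtract the first batch: 21−13=8 responders and 20−9=11 non-responders.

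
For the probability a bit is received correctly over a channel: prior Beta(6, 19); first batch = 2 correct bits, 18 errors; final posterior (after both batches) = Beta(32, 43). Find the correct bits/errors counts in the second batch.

Because Beta–binomial updating is additive in the counts, the combined data contributed (α_post−α_prior, β_post−β_prior) successes and failures.
Total across both batches: 32−6=26 correct bits, 43−19=24 errors.
Subtract the first batch: 26−2=24 correct bits and 24−18=6 errors.

24 correct bits and 6 errors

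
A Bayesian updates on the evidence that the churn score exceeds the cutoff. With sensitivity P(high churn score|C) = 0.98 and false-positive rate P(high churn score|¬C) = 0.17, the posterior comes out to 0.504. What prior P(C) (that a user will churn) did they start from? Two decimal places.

Bayes' rule in odds form gives O(C|E) = O(C)·[P(E|C)/P(E|¬C)], hence O(C) = O(C|E)/LR.
Posterior odds = 0.504/(1−0.504) = 1.0161. LR = 0.98/0.17 = 5.7647.
Prior odds = 1.0161/5.7647 = 0.1763, so P(C) = 0.1763/(1+0.1763) ≈ 0.15.

P(C) = 0.15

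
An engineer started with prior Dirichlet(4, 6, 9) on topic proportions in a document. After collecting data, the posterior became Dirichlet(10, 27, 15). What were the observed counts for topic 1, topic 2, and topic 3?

For a Dirichlet(α) prior with multinomial counts c, the posterior is Dirichlet(α + c) componentwise.
Counts are posterior − prior componentwise: 10−4=6, 27−6=21, 15−9=6.

counts (6, 21, 6)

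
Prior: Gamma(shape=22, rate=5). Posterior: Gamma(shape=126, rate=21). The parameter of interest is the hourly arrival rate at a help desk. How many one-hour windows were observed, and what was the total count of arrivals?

Gamma–Poisson conjugacy: posterior shape = α + Σxᵢ, posterior rate = β + n.
Matching: Σxᵢ = 126 − 22 = 104 and n = 21 − 5 = 16.

n = 16 one-hour windows with total 104 arrivals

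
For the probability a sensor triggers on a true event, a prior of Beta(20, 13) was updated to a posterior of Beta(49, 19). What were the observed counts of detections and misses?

29 detections and 6 misses

Beta is conjugate to the binomial likelihood: posterior = Beta(a+s, b+f).
Match parameters: s=49−20=29, f=19−13=6.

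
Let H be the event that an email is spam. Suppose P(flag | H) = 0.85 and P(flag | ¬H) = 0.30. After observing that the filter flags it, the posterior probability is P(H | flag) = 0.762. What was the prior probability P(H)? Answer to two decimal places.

P(H) = 0.53

In odds form, posterior odds = prior odds × likelihood ratio, so prior odds = posterior odds ÷ LR.
Posterior odds = 0.762/(1−0.762) = 3.2017. LR = 0.85/0.30 = 2.8333.
Prior odds = 3.2017/2.8333 = 1.1300, so P(H) = 1.1300/(1+1.1300) ≈ 0.53.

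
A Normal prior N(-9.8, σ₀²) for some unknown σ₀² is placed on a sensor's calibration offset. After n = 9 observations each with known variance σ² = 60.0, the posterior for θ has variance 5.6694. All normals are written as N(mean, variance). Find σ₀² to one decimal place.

σ₀² = 37.9

For the Normal–Normal model with known σ², precisions add: τ_n = τ₀ + n/σ².
So 1/σ₀² = 1/5.6694 − 9/60.0 = 0.176386 − 0.150000 = 0.026386.
Hence σ₀² = 1/0.026386 ≈ 37.9.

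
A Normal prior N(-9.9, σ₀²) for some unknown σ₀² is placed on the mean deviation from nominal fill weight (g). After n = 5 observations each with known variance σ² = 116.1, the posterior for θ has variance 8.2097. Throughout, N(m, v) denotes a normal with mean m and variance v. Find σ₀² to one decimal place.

For the Normal–Normal model with known σ², precisions add: τ_n = τ₀ + n/σ².
So 1/σ₀² = 1/8.2097 − 5/116.1 = 0.121807 − 0.043066 = 0.078741.
Hence σ₀² = 1/0.078741 ≈ 12.7.

σ₀² = 12.7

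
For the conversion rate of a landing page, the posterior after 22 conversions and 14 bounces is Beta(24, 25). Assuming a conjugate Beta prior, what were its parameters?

Beta(2, 11)

A Beta(α, β) prior with s successes and f failures in binomial data gives a Beta(α+s, β+f) posterior.
Subtract the data counts: 24−22=2, 25−14=11.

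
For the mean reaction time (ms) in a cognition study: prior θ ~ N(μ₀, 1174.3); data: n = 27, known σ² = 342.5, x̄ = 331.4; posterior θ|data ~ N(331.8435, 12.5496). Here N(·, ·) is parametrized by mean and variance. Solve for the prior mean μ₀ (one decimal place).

μ₀ = 372.9

With known observation variance, the Normal–Normal posterior has precision τ_n = τ₀ + n/σ² and mean μ_n = (τ₀μ₀ + (n/σ²)x̄)/τ_n.
Here τ₀ = 1/1174.3 = 0.000852 and τ_data = 27/342.5 = 0.078832, so τ_n = 0.079684.
Rearranging for μ₀: μ₀ = (μ_n·τ_n − τ_data·x̄)/τ₀ = (331.8435·0.079684 − 0.078832·331.4) / 0.000852 = 0.317693/0.000852 ≈ 372.9.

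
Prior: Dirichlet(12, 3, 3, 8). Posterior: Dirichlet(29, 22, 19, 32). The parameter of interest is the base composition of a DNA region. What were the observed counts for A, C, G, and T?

counts (17, 19, 16, 24)

For a Dirichlet(α) prior with multinomial counts c, the posterior is Dirichlet(α + c) componentwise.
Counts are posterior − prior componentwise: 29−12=17, 22−3=19, 19−3=16, 32−8=24.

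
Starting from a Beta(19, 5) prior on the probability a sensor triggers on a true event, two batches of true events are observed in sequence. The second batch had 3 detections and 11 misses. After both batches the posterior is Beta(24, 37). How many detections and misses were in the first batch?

Because Beta–binomial updating is additive in the counts, the combined data contributed (α_post−α_prior, β_post−β_prior) successes and failures.
Total across both batches: 24−19=5 detections, 37−5=32 misses.
Subtract the second batch: 5−3=2 detections and 32−11=21 misses.

2 detections and 21 misses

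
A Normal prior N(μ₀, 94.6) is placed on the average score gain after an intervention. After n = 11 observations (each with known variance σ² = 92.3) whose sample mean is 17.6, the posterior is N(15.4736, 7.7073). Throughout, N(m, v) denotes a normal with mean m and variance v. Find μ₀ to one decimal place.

The posterior mean is a precision-weighted average: μ_n = (τ₀μ₀ + τ_data·x̄)/(τ₀+τ_data), with τ₀=1/σ₀² and τ_data=n/σ².
Here τ₀ = 1/94.6 = 0.010571 and τ_data = 11/92.3 = 0.119177, so τ_n = 0.129748.
Rearranging for μ₀: μ₀ = (μ_n·τ_n − τ_data·x̄)/τ₀ = (15.4736·0.129748 − 0.119177·17.6) / 0.010571 = -0.089847/0.010571 ≈ -8.5.

μ₀ = -8.5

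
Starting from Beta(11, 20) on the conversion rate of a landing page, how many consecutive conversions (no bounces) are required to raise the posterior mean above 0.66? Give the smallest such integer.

k = 28

After k conversions and 0 bounces the posterior is Beta(11+k, 20), with mean (11+k)/(11+20+k).
Set (11+k)/(31+k) > 0.66 and solve: k > (0.66·31 − 11)/(1 − 0.66) = 27.824.
The smallest integer exceeding 27.824 is 28, and checking k=28: (39)/(59) = 0.6610 > 0.66.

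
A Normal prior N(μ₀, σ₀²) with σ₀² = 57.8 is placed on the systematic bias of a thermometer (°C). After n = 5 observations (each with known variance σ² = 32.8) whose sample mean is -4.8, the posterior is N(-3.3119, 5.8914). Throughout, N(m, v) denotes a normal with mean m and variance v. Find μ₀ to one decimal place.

μ₀ = 9.8

With known observation variance, the Normal–Normal posterior has precision τ_n = τ₀ + n/σ² and mean μ_n = (τ₀μ₀ + (n/σ²)x̄)/τ_n.
Here τ₀ = 1/57.8 = 0.017301 and τ_data = 5/32.8 = 0.152439, so τ_n = 0.169740.
Rearranging for μ₀: μ₀ = (μ_n·τ_n − τ_data·x̄)/τ₀ = (-3.3119·0.169740 − 0.152439·-4.8) / 0.017301 = 0.169545/0.017301 ≈ 9.8.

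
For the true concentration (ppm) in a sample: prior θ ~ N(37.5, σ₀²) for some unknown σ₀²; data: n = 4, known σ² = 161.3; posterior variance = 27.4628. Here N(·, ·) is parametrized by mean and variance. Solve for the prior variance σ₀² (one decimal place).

σ₀² = 86.1

For the Normal–Normal model with known σ², precisions add: τ_n = τ₀ + n/σ².
So 1/σ₀² = 1/27.4628 − 4/161.3 = 0.036413 − 0.024799 = 0.011614.
Hence σ₀² = 1/0.011614 ≈ 86.1.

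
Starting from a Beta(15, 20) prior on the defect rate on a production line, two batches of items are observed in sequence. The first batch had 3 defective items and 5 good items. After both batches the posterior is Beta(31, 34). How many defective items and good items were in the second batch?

Because Beta–binomial updating is additive in the counts, the combined data contributed (α_post−α_prior, β_post−β_prior) successes and failures.
Total across both batches: 31−15=16 defective items, 34−20=14 good items.
Subtract the first batch: 16−3=13 defective items and 14−5=9 good items.

13 defective items and 9 good items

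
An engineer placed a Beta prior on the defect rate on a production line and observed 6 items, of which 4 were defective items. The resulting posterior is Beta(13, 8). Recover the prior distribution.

Beta(9, 6)

Under Beta–binomial conjugacy the posterior parameters are (α+s, β+f).
Subtract the data counts: 13−4=9, 8−2=6.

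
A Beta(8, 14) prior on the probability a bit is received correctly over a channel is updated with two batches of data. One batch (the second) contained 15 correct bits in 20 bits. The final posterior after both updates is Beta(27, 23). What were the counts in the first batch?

4 correct bits and 4 errors

Because Beta–binomial updating is additive in the counts, the combined data contributed (α_post−α_prior, β_post−β_prior) successes and failures.
Total across both batches: 27−8=19 correct bits, 23−14=9 errors.
Subtract the second batch: 19−15=4 correct bits and 9−5=4 errors.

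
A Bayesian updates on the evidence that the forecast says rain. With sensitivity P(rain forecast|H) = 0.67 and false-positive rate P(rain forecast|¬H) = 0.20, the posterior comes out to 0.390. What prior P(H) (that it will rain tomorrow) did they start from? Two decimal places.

P(H) = 0.16

Bayes' rule in odds form gives O(H|E) = O(H)·[P(E|H)/P(E|¬H)], hence O(H) = O(H|E)/LR.
Posterior odds = 0.390/(1−0.390) = 0.6393. LR = 0.67/0.20 = 3.3500.
Prior odds = 0.6393/3.3500 = 0.1908, so P(H) = 0.1908/(1+0.1908) ≈ 0.16.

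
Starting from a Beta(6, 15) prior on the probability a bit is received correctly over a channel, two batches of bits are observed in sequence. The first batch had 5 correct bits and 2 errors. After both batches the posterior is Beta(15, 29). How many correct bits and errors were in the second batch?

4 correct bits and 12 errors

Because Beta–binomial updating is additive in the counts, the combined data contributed (α_post−α_prior, β_post−β_prior) successes and failures.
Total across both batches: 15−6=9 correct bits, 29−15=14 errors.
Subtract the first batch: 9−5=4 correct bits and 14−2=12 errors.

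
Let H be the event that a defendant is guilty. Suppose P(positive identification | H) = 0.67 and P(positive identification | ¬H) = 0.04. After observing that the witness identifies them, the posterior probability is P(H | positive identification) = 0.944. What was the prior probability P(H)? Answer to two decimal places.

Bayes' rule in odds form gives O(H|E) = O(H)·[P(E|H)/P(E|¬H)], hence O(H) = O(H|E)/LR.
Posterior odds = 0.944/(1−0.944) = 16.8571. LR = 0.67/0.04 = 16.7500.
Prior odds = 16.8571/16.7500 = 1.0064, so P(H) = 1.0064/(1+1.0064) ≈ 0.50.

P(H) = 0.50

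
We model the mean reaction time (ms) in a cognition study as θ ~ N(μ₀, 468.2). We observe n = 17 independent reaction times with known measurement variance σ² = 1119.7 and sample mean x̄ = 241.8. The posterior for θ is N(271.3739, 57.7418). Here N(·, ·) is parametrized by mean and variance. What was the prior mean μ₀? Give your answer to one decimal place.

With known observation variance, the Normal–Normal posterior has precision τ_n = τ₀ + n/σ² and mean μ_n = (τ₀μ₀ + (n/σ²)x̄)/τ_n.
Here τ₀ = 1/468.2 = 0.002136 and τ_data = 17/1119.7 = 0.015183, so τ_n = 0.017319.
Rearranging for μ₀: μ₀ = (μ_n·τ_n − τ_data·x̄)/τ₀ = (271.3739·0.017319 − 0.015183·241.8) / 0.002136 = 1.028675/0.002136 ≈ 481.6.

μ₀ = 481.6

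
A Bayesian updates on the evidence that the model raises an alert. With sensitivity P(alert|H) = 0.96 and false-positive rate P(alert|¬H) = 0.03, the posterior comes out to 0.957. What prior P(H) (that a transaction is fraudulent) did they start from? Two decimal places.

P(H) = 0.41

In odds form, posterior odds = prior odds × likelihood ratio, so prior odds = posterior odds ÷ LR.
Posterior odds = 0.957/(1−0.957) = 22.2558. LR = 0.96/0.03 = 32.0000.
Prior odds = 22.2558/32.0000 = 0.6955, so P(H) = 0.6955/(1+0.6955) ≈ 0.41.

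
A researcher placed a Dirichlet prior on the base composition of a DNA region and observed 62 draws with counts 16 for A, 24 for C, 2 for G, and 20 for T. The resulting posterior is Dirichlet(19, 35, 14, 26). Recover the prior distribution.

Dirichlet(3, 11, 12, 6)

For a Dirichlet(α) prior with multinomial counts c, the posterior is Dirichlet(α + c) componentwise.
Subtract each count from the matching posterior parameter: 19−16=3, 35−24=11, 14−2=12, 26−20=6.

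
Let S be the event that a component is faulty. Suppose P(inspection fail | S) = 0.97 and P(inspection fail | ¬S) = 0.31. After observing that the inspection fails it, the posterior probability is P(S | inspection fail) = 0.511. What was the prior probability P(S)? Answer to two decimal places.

In odds form, posterior odds = prior odds × likelihood ratio, so prior odds = posterior odds ÷ LR.
Posterior odds = 0.511/(1−0.511) = 1.0450. LR = 0.97/0.31 = 3.1290.
Prior odds = 1.0450/3.1290 = 0.3340, so P(S) = 0.3340/(1+0.3340) ≈ 0.25.

P(S) = 0.25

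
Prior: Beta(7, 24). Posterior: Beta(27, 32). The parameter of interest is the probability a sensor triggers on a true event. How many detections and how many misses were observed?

20 detections and 8 misses

Beta is conjugate to the binomial likelihood: posterior = Beta(α+s, β+f).
Match parameters: s=27−7=20, f=32−24=8.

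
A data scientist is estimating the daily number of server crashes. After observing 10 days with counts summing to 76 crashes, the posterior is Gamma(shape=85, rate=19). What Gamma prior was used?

Gamma(shape=9, rate=9)

A Gamma(α, β) prior (rate parametrization) on a Poisson rate with n observations summing to S gives posterior Gamma(α+S, β+n).
So α = 85 − 76 = 9 and β = 19 − 10 = 9.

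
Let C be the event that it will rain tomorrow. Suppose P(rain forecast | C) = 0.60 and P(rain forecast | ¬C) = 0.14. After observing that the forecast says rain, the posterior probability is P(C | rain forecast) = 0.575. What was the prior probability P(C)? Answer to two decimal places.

P(C) = 0.24

Bayes' rule in odds form gives O(C|E) = O(C)·[P(E|C)/P(E|¬C)], hence O(C) = O(C|E)/LR.
Posterior odds = 0.575/(1−0.575) = 1.3529. LR = 0.60/0.14 = 4.2857.
Prior odds = 1.3529/4.2857 = 0.3157, so P(C) = 0.3157/(1+0.3157) ≈ 0.24.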